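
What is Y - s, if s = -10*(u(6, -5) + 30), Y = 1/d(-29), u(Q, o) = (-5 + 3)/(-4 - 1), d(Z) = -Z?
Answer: 8817/29 ≈ 304.03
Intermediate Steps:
u(Q, o) = ⅖ (u(Q, o) = -2/(-5) = -2*(-⅕) = ⅖)
Y = 1/29 (Y = 1/(-1*(-29)) = 1/29 ≈ 0.034483)
s = -304 (s = -10*(⅖ + 30) = -10*152/5 = -304)
Y - s = 1/29 - 1*(-304) = 1/29 + 304 = 8817/29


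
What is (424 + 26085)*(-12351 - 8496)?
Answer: -552633123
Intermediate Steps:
(424 + 26085)*(-12351 - 8496) = 26509*(-20847) = -552633123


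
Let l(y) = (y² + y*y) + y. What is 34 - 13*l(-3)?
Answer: -161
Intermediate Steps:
l(y) = y + 2*y² (l(y) = (y² + y²) + y = 2*y² + y = y + 2*y²)
34 - 13*l(-3) = 34 - (-39)*(1 + 2*(-3)) = 34 - (-39)*(1 - 6) = 34 - (-39)*(-5) = 34 - 13*15 = 34 - 195 = -161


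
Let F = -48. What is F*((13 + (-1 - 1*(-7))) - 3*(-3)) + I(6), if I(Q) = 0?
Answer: -1344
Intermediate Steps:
F*((13 + (-1 - 1*(-7))) - 3*(-3)) + I(6) = -48*((13 + (-1 - 1*(-7))) - 3*(-3)) + 0 = -48*((13 + (-1 + 7)) + 9) + 0 = -48*((13 + 6) + 9) + 0 = -48*(19 + 9) + 0 = -48*28 + 0 = -1344 + 0 = -1344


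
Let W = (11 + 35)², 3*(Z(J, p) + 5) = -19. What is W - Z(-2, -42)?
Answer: 6382/3 ≈ 2127.3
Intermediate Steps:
Z(J, p) = -34/3 (Z(J, p) = -5 + (⅓)*(-19) = -5 - 19/3 = -34/3)
W = 2116 (W = 46² = 2116)
W - Z(-2, -42) = 2116 - 1*(-34/3) = 2116 + 34/3 = 6382/3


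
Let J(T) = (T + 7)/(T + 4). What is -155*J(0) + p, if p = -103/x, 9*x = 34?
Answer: -20299/68 ≈ -298.51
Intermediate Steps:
x = 34/9 (x = (⅑)*34 = 34/9 ≈ 3.7778)
J(T) = (7 + T)/(4 + T)
p = -927/34 (p = -103/34/9 = -103*9/34 = -927/34 ≈ -27.265)
-155*J(0) + p = -155*(7 + 0)/(4 + 0) - 927/34 = -155*7/4 - 927/34 = -1085/4 - 927/34 = -20299/68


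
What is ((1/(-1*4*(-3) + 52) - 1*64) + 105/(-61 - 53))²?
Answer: 6229155625/1478656 ≈ 4212.7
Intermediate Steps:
((1/(-1*4*(-3) + 52) - 1*64) + 105/(-61 - 53))² = ((1/(-4*(-3) + 52) - 64) + 105/(-114))² = ((1/(12 + 52) - 64) + 105*(-1/114))² = ((1/64 - 64) - 35/38)² = (-4095/64 - 35/38)² = (-78925/1216)² = 6229155625/1478656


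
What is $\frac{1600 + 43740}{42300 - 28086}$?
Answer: $\frac{22670}{7107} \approx 3.1898$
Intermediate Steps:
$\frac{1600 + 43740}{42300 - 28086} = \frac{45340}{14214} = 45340 \cdot \frac{1}{14214} = \frac{22670}{7107}$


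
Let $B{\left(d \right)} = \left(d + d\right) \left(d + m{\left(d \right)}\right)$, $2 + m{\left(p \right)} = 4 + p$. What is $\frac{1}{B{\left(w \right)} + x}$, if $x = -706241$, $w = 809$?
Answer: $\frac{1}{1914919} \approx 5.2222 \cdot 10^{-7}$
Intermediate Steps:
$m{\left(p \right)} = 2 + p$ ($m{\left(p \right)} = -2 + \left(4 + p\right) = 2 + p$)
$B{\left(d \right)} = 2 d \left(2 + 2 d\right)$ ($B{\left(d \right)} = \left(d + d\right) \left(d + \left(2 + d\right)\right) = 2 d \left(2 + 2 d\right)$)
$\frac{1}{B{\left(w \right)} + x} = \frac{1}{4 \cdot 809 \left(1 + 809\right) - 706241} = \frac{1}{4 \cdot 809 \cdot 810 - 706241} = \frac{1}{2621160 - 706241} = \frac{1}{1914919}$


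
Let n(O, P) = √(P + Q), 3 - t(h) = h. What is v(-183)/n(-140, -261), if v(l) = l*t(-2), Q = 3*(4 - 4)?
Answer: 305*I*√29/29 ≈ 56.637*I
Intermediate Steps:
t(h) = 3 - h
Q = 0 (Q = 3*0 = 0)
n(O, P) = √P (n(O, P) = √(P + 0) = √P)
v(l) = 5*l (v(l) = l*(3 - 1*(-2)) = l*(3 + 2) = l*5 = 5*l)
v(-183)/n(-140, -261) = (5*(-183))/(√(-261)) = -915*(-I*√29/87) = -(-305)*I*√29/29 = 305*I*√29/29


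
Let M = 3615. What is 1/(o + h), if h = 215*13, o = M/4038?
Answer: 1346/3763275 ≈ 0.00035767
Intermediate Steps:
o = 1205/1346 (o = 3615/4038 = 3615*(1/4038) = 1205/1346 ≈ 0.89525)
h = 2795
1/(o + h) = 1/(1205/1346 + 2795) = 1/(3763275/1346) = 1346/3763275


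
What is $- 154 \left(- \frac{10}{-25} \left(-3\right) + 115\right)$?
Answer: $- \frac{87626}{5} \approx -17525.0$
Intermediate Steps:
$- 154 \left(- \frac{10}{-25} \left(-3\right) + 115\right) = - 154 \left(\left(-10\right) \left(- \frac{1}{25}\right) \left(-3\right) + 115\right) = - 154 \left(\frac{2}{5} \left(-3\right) + 115\right) = - 154 \left(- \frac{6}{5} + 115\right) = \left(-154\right) \frac{569}{5} = - \frac{87626}{5}$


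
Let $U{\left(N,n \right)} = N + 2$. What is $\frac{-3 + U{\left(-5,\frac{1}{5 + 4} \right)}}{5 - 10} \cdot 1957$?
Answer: $\frac{11742}{5} \approx 2348.4$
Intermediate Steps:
$U{\left(N,n \right)} = 2 + N$
$\frac{-3 + U{\left(-5,\frac{1}{5 + 4} \right)}}{5 - 10} \cdot 1957 = \frac{-3 + \left(2 - 5\right)}{5 - 10} \cdot 1957 = \frac{-3 - 3}{-5} \cdot 1957 = \left(-6\right) \left(- \frac{1}{5}\right) 1957 = \frac{6}{5} \cdot 1957 = \frac{11742}{5}$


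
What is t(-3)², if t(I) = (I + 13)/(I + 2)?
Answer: 100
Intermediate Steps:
t(I) = (13 + I)/(2 + I)
t(-3)² = ((13 - 3)/(2 - 3))² = (10/(-1))² = (-1*10)² = (-10)² = 100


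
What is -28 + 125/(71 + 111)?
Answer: -4971/182 ≈ -27.313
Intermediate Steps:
-28 + 125/(71 + 111) = -28 + 125/182 = -4971/182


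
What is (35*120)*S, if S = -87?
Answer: -365400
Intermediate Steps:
(35*120)*S = (35*120)*(-87) = 4200*(-87) = -365400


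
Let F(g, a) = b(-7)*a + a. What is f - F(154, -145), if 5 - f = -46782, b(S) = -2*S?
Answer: 48962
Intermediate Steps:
F(g, a) = 15*a (F(g, a) = (-2*(-7))*a + a = 14*a + a = 15*a)
f = 46787 (f = 5 - 1*(-46782) = 5 + 46782 = 46787)
f - F(154, -145) = 46787 - 15*(-145) = 46787 - 1*(-2175) = 46787 + 2175 = 48962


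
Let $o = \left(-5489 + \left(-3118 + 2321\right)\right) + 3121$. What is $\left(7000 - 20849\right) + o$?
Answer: $-17014$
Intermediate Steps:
$o = -3165$ ($o = \left(-5489 - 797\right) + 3121 = -6286 + 3121 = -3165$)
$\left(7000 - 20849\right) + o = \left(7000 - 20849\right) - 3165 = -13849 - 3165 = -17014$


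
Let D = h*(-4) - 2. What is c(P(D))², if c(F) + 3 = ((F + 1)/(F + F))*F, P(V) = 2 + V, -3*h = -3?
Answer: 81/4 ≈ 20.250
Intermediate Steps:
h = 1 (h = -⅓*(-3) = 1)
D = -6 (D = 1*(-4) - 2 = -4 - 2 = -6)
c(F) = -5/2 + F/2 (c(F) = -3 + ((F + 1)/(F + F))*F = -3 + ((1 + F)/((2*F)))*F = -3 + ((1 + F)*(1/(2*F)))*F = -3 + ((1 + F)/(2*F))*F = -3 + (½ + F/2) = -5/2 + F/2)
c(P(D))² = (-5/2 + (2 - 6)/2)² = (-5/2 + (½)*(-4))² = (-5/2 - 2)² = (-9/2)² = 81/4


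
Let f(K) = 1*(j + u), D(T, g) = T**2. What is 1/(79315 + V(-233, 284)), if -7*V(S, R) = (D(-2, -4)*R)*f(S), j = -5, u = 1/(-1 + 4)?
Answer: 3/240217 ≈ 1.2489e-5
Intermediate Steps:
u = 1/3 ≈ 0.33333
f(K) = -14/3 (f(K) = 1*(-5 + 1/3) = 1*(-14/3) = -14/3)
V(S, R) = 8*R/3 (V(S, R) = -(-2)**2*R*(-14)/(7*3) = -4*R*(-14)/(7*3) = -(-8)*R/3 = 8*R/3)
1/(79315 + V(-233, 284)) = 1/(79315 + (8/3)*284) = 1/(79315 + 2272/3) = 1/(240217/3) = 3/240217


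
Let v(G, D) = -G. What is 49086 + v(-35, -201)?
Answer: 49121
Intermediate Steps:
49086 + v(-35, -201) = 49086 - 1*(-35) = 49086 + 35 = 49121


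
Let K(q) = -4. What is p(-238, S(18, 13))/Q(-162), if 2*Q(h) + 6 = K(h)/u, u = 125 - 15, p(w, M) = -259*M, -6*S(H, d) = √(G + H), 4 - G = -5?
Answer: -14245*√3/332 ≈ -74.316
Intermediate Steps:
G = 9 (G = 4 - 1*(-5) = 4 + 5 = 9)
S(H, d) = -√(9 + H)/6
u = 110
Q(h) = -166/55 (Q(h) = -3 + (-4/110)/2 = -3 + (-4*1/110)/2 = -3 + (½)*(-2/55) = -3 - 1/55 = -166/55)
p(-238, S(18, 13))/Q(-162) = (-(-259)*√(9 + 18)/6)/(-166/55) = -(-259)*√27/6*(-55/166) = -(-259)*3*√3/6*(-55/166) = -(-259)*√3/2*(-55/166) = (259*√3/2)*(-55/166) = -14245*√3/332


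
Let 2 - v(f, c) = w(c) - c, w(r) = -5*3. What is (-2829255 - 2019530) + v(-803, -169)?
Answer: -4848937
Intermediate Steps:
w(r) = -15
v(f, c) = 17 + c (v(f, c) = 2 - (-15 - c) = 2 + (15 + c) = 17 + c)
(-2829255 - 2019530) + v(-803, -169) = (-2829255 - 2019530) + (17 - 169) = -4848785 - 152 = -4848937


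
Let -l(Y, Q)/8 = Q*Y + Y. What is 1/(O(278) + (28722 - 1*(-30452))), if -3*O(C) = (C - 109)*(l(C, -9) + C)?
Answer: -3/2876308 ≈ -1.0430e-6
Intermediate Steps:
l(Y, Q) = -8*Y - 8*Q*Y (l(Y, Q) = -8*(Q*Y + Y) = -8*(Y + Q*Y) = -8*Y - 8*Q*Y)
O(C) = -65*C*(-109 + C)/3 (O(C) = -(C - 109)*(-8*C*(1 - 9) + C)/3 = -(-109 + C)*(-8*C*(-8) + C)/3 = -(-109 + C)*(64*C + C)/3 = -(-109 + C)*65*C/3 = -65*C*(-109 + C)/3)
1/(O(278) + (28722 - 1*(-30452))) = 1/((65/3)*278*(109 - 1*278) + (28722 - 1*(-30452))) = 1/((65/3)*278*(109 - 278) + (28722 + 30452)) = 1/((65/3)*278*(-169) + 59174) = 1/(-3053830/3 + 59174) = 1/(-2876308/3) = -3/2876308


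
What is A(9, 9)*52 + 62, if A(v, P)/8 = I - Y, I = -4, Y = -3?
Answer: -354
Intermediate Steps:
A(v, P) = -8 (A(v, P) = 8*(-4 - 1*(-3)) = 8*(-4 + 3) = 8*(-1) = -8)
A(9, 9)*52 + 62 = -8*52 + 62 = -416 + 62 = -354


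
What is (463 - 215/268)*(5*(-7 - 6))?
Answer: -8051485/268 ≈ -30043.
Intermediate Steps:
(463 - 215/268)*(5*(-7 - 6)) = (463 - 215*1/268)*(5*(-13)) = (463 - 215/268)*(-65) = (123869/268)*(-65) = -8051485/268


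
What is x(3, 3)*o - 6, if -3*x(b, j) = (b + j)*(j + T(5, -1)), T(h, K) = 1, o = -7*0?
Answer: -6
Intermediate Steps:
o = 0
x(b, j) = -(1 + j)*(b + j)/3 (x(b, j) = -(b + j)*(j + 1)/3 = -(b + j)*(1 + j)/3 = -(1 + j)*(b + j)/3)
x(3, 3)*o - 6 = (-1/3*3 - 1/3*3 - 1/3*3**2 - 1/3*3*3)*0 - 6 = (-1 - 1 - 1/3*9 - 3)*0 - 6 = (-1 - 1 - 3 - 3)*0 - 6 = -8*0 - 6 = 0 - 6 = -6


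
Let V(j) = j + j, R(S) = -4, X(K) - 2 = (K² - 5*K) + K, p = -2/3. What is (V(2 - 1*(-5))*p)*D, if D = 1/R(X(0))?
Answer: 7/3 ≈ 2.3333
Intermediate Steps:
p = -⅔ (p = -2*⅓ = -⅔ ≈ -0.66667)
X(K) = 2 + K² - 4*K (X(K) = 2 + ((K² - 5*K) + K) = 2 + (K² - 4*K) = 2 + K² - 4*K)
V(j) = 2*j
D = -¼ (D = 1/(-4) = -¼ ≈ -0.25000)
(V(2 - 1*(-5))*p)*D = ((2*(2 - 1*(-5)))*(-⅔))*(-¼) = ((2*(2 + 5))*(-⅔))*(-¼) = ((2*7)*(-⅔))*(-¼) = (14*(-⅔))*(-¼) = -28/3*(-¼) = 7/3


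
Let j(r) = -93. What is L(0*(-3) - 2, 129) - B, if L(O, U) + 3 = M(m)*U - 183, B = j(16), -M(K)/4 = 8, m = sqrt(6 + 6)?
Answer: -4221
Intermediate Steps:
m = 2*sqrt(3) (m = sqrt(12) = 2*sqrt(3) ≈ 3.4641)
M(K) = -32 (M(K) = -4*8 = -32)
B = -93
L(O, U) = -186 - 32*U (L(O, U) = -3 + (-32*U - 183) = -3 + (-183 - 32*U) = -186 - 32*U)
L(0*(-3) - 2, 129) - B = (-186 - 32*129) - 1*(-93) = (-186 - 4128) + 93 = -4314 + 93 = -4221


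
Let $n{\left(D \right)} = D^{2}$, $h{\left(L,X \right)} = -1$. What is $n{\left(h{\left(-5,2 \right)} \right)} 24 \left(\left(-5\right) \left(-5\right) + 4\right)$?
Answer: $696$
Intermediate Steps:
$n{\left(h{\left(-5,2 \right)} \right)} 24 \left(\left(-5\right) \left(-5\right) + 4\right) = \left(-1\right)^{2} \cdot 24 \left(\left(-5\right) \left(-5\right) + 4\right) = 1 \cdot 24 \left(25 + 4\right) = 24 \cdot 29 = 696$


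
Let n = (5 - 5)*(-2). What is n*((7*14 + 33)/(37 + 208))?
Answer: 0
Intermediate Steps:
n = 0 (n = 0*(-2) = 0)
n*((7*14 + 33)/(37 + 208)) = 0*((7*14 + 33)/(37 + 208)) = 0*((98 + 33)/245) = 0*(131*(1/245)) = 0*(131/245) = 0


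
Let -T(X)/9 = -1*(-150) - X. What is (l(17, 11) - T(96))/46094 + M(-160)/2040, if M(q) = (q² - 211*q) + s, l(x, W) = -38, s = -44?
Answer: 113959401/3917990 ≈ 29.086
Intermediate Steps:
T(X) = -1350 + 9*X (T(X) = -9*(-1*(-150) - X) = -9*(150 - X) = -1350 + 9*X)
M(q) = -44 + q² - 211*q (M(q) = (q² - 211*q) - 44 = -44 + q² - 211*q)
(l(17, 11) - T(96))/46094 + M(-160)/2040 = (-38 - (-1350 + 9*96))/46094 + (-44 + (-160)² - 211*(-160))/2040 = (-38 - (-1350 + 864))*(1/46094) + (-44 + 25600 + 33760)*(1/2040) = (-38 - 1*(-486))*(1/46094) + 59316*(1/2040) = (-38 + 486)*(1/46094) + 4943/170 = 448*(1/46094) + 4943/170 = 224/23047 + 4943/170 = 113959401/3917990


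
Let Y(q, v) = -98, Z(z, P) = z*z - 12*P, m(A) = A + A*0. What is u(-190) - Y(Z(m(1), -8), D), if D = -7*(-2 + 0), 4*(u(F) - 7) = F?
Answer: 115/2 ≈ 57.500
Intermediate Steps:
m(A) = A (m(A) = A + 0 = A)
u(F) = 7 + F/4
D = 14 (D = -7*(-2) = 14)
Z(z, P) = z² - 12*P
u(-190) - Y(Z(m(1), -8), D) = (7 + (¼)*(-190)) - 1*(-98) = (7 - 95/2) + 98 = -81/2 + 98 = 115/2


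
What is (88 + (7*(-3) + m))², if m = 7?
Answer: 5476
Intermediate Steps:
(88 + (7*(-3) + m))² = (88 + (7*(-3) + 7))² = (88 + (-21 + 7))² = (88 - 14)² = 74² = 5476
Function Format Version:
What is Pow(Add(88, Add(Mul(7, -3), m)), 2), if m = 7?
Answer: 5476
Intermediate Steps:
Pow(Add(88, Add(Mul(7, -3), m)), 2) = Pow(Add(88, Add(Mul(7, -3), 7)), 2) = Pow(Add(88, Add(-21, 7)), 2) = Pow(Add(88, -14), 2) = Pow(74, 2) = 5476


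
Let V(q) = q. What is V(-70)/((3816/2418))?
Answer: -14105/318 ≈ -44.355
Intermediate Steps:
V(-70)/((3816/2418)) = -70/(3816/2418) = -70/(3816*(1/2418)) = -70/636/403 = -70*403/636 = -14105/318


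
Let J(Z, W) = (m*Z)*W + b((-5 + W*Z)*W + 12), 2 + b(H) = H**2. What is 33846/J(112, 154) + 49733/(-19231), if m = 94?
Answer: -58447310227007792/22600692197571141 ≈ -2.5861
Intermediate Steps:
b(H) = -2 + H**2
J(Z, W) = -2 + (12 + W*(-5 + W*Z))**2 + 94*W*Z (J(Z, W) = (94*Z)*W + (-2 + ((-5 + W*Z)*W + 12)**2) = 94*W*Z + (-2 + (W*(-5 + W*Z) + 12)**2) = 94*W*Z + (-2 + (12 + W*(-5 + W*Z))**2) = -2 + (12 + W*(-5 + W*Z))**2 + 94*W*Z)
33846/J(112, 154) + 49733/(-19231) = 33846/(-2 + (12 - 5*154 + 112*154**2)**2 + 94*154*112) + 49733/(-19231) = 33846/(-2 + (12 - 770 + 112*23716)**2 + 1621312) + 49733*(-1/19231) = 33846/(-2 + (12 - 770 + 2656192)**2 + 1621312) - 49733/19231 = 33846/(-2 + 2655434**2 + 1621312) - 49733/19231 = 33846/(-2 + 7051329728356 + 1621312) - 49733/19231 = 33846/7051331349666 - 49733/19231 = 33846*(1/7051331349666) - 49733/19231 = 5641/1175221891611 - 49733/19231 = -58447310227007792/22600692197571141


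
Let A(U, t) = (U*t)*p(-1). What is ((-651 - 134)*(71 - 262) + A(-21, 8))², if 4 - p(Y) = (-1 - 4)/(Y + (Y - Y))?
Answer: 22530910609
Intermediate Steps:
p(Y) = 4 + 5/Y (p(Y) = 4 - (-1 - 4)/(Y + (Y - Y)) = 4 - (-5)/(Y + 0) = 4 - (-5)/Y = 4 + 5/Y)
A(U, t) = -U*t (A(U, t) = (U*t)*(4 + 5/(-1)) = (U*t)*(4 + 5*(-1)) = (U*t)*(4 - 5) = (U*t)*(-1) = -U*t)
((-651 - 134)*(71 - 262) + A(-21, 8))² = ((-651 - 134)*(71 - 262) - 1*(-21)*8)² = (-785*(-191) + 168)² = (149935 + 168)² = 150103² = 22530910609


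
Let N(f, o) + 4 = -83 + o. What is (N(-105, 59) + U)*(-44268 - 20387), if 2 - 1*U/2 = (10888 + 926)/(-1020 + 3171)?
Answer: 1621806020/717 ≈ 2.2619e+6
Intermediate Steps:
N(f, o) = -87 + o (N(f, o) = -4 + (-83 + o) = -87 + o)
U = -5008/717 (U = 4 - 2*(10888 + 926)/(-1020 + 3171) = 4 - 23628/2151 = 4 - 2*3938/717 = 4 - 7876/717 = -5008/717 ≈ -6.9847)
(N(-105, 59) + U)*(-44268 - 20387) = ((-87 + 59) - 5008/717)*(-44268 - 20387) = (-28 - 5008/717)*(-64655) = -25084/717*(-64655) = 1621806020/717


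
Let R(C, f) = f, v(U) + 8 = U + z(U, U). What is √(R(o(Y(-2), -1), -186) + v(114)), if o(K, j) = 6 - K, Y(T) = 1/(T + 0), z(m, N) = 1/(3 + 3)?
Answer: I*√2874/6 ≈ 8.935*I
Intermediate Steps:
z(m, N) = ⅙ (z(m, N) = 1/6 = ⅙)
Y(T) = 1/T
v(U) = -47/6 + U (v(U) = -8 + (U + ⅙) = -8 + (⅙ + U) = -47/6 + U)
√(R(o(Y(-2), -1), -186) + v(114)) = √(-186 + (-47/6 + 114)) = √(-186 + 637/6) = √(-479/6) = I*√2874/6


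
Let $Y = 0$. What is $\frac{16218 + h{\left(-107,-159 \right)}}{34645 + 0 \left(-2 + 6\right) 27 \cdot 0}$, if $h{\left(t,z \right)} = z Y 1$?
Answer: $\frac{16218}{34645} \approx 0.46812$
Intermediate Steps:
$h{\left(t,z \right)} = 0$ ($h{\left(t,z \right)} = z 0 \cdot 1 = 0 \cdot 1 = 0$)
$\frac{16218 + h{\left(-107,-159 \right)}}{34645 + 0 \left(-2 + 6\right) 27 \cdot 0} = \frac{16218 + 0}{34645 + 0 \left(-2 + 6\right) 27 \cdot 0} = \frac{16218}{34645 + 0 \cdot 4 \cdot 27 \cdot 0} = \frac{16218}{34645 + 0 \cdot 27 \cdot 0} = \frac{16218}{34645 + 0 \cdot 0} = \frac{16218}{34645 + 0} = \frac{16218}{34645}$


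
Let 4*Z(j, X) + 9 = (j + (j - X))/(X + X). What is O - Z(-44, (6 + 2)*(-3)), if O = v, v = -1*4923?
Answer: -59053/12 ≈ -4921.1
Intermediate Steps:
v = -4923
Z(j, X) = -9/4 + (-X + 2*j)/(8*X) (Z(j, X) = -9/4 + ((j + (j - X))/(X + X))/4 = -9/4 + ((-X + 2*j)/((2*X)))/4 = -9/4 + ((-X + 2*j)*(1/(2*X)))/4 = -9/4 + ((-X + 2*j)/(2*X))/4 = -9/4 + (-X + 2*j)/(8*X))
O = -4923
O - Z(-44, (6 + 2)*(-3)) = -4923 - (-19/8 + (¼)*(-44)/((6 + 2)*(-3))) = -4923 - (-19/8 + (¼)*(-44)/(8*(-3))) = -4923 - (-19/8 + (¼)*(-44)/(-24)) = -4923 - (-19/8 + (¼)*(-44)*(-1/24)) = -4923 - (-19/8 + 11/24) = -4923 - 1*(-23/12) = -4923 + 23/12 = -59053/12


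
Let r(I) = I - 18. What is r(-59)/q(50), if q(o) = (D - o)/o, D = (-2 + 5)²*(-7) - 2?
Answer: 770/23 ≈ 33.478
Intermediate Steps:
r(I) = -18 + I
D = -65 (D = 3²*(-7) - 2 = 9*(-7) - 2 = -63 - 2 = -65)
q(o) = (-65 - o)/o
r(-59)/q(50) = (-18 - 59)/(((-65 - 1*50)/50)) = -77*50/(-65 - 50) = -77/((1/50)*(-115)) = -77/(-23/10) = -77*(-10/23) = 770/23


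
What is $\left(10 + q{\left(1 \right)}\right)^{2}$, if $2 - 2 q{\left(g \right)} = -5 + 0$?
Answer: $\frac{729}{4} \approx 182.25$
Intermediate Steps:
$q{\left(g \right)} = \frac{7}{2}$ ($q{\left(g \right)} = 1 - \frac{-5 + 0}{2} = 1 - - \frac{5}{2} = 1 + \frac{5}{2} = \frac{7}{2}$)
$\left(10 + q{\left(1 \right)}\right)^{2} = \left(10 + \frac{7}{2}\right)^{2} = \left(\frac{27}{2}\right)^{2} = \frac{729}{4}$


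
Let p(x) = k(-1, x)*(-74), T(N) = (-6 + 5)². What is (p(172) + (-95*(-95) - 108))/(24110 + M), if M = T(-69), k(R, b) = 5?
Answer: 2849/8037 ≈ 0.35449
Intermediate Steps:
T(N) = 1 (T(N) = (-1)² = 1)
M = 1
p(x) = -370 (p(x) = 5*(-74) = -370)
(p(172) + (-95*(-95) - 108))/(24110 + M) = (-370 + (-95*(-95) - 108))/(24110 + 1) = (-370 + (9025 - 108))/24111 = (-370 + 8917)*(1/24111) = 8547*(1/24111) = 2849/8037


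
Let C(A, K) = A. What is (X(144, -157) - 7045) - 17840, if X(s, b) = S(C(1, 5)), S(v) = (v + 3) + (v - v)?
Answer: -24881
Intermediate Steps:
S(v) = 3 + v (S(v) = (3 + v) + 0 = 3 + v)
X(s, b) = 4 (X(s, b) = 3 + 1 = 4)
(X(144, -157) - 7045) - 17840 = (4 - 7045) - 17840 = -7041 - 17840 = -24881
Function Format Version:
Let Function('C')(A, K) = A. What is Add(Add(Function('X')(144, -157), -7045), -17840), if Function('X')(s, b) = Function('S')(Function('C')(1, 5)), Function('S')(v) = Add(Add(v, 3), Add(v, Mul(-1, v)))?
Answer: -24881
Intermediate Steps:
Function('S')(v) = Add(3, v) (Function('S')(v) = Add(Add(3, v), 0) = Add(3, v))
Function('X')(s, b) = 4 (Function('X')(s, b) = Add(3, 1) = 4)
Add(Add(Function('X')(144, -157), -7045), -17840) = Add(Add(4, -7045), -17840) = Add(-7041, -17840) = -24881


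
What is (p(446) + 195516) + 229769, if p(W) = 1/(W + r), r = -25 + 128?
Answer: 233481466/549 ≈ 4.2529e+5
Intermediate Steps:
r = 103
p(W) = 1/(103 + W) (p(W) = 1/(W + 103) = 1/(103 + W))
(p(446) + 195516) + 229769 = (1/(103 + 446) + 195516) + 229769 = (1/549 + 195516) + 229769 = 107338285/549 + 229769 = 233481466/549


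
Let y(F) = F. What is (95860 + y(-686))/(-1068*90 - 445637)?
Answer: -95174/541757 ≈ -0.17568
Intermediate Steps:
(95860 + y(-686))/(-1068*90 - 445637) = (95860 - 686)/(-1068*90 - 445637) = 95174/(-96120 - 445637) = 95174/(-541757) = 95174*(-1/541757) = -95174/541757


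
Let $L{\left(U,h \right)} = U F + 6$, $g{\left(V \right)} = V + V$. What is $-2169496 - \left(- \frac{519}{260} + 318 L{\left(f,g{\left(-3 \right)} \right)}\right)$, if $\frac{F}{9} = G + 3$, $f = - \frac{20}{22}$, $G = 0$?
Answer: $- \frac{6187886131}{2860} \approx -2.1636 \cdot 10^{6}$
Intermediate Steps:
$f = - \frac{10}{11}$ ($f = \left(-20\right) \frac{1}{22} = - \frac{10}{11} \approx -0.90909$)
$F = 27$ ($F = 9 \left(0 + 3\right) = 9 \cdot 3 = 27$)
$g{\left(V \right)} = 2 V$
$L{\left(U,h \right)} = 6 + 27 U$ ($L{\left(U,h \right)} = U 27 + 6 = 27 U + 6 = 6 + 27 U$)
$-2169496 - \left(- \frac{519}{260} + 318 L{\left(f,g{\left(-3 \right)} \right)}\right) = -2169496 - \left(- \frac{519}{260} + 318 \left(6 + 27 \left(- \frac{10}{11}\right)\right)\right) = -2169496 - \left(- \frac{519}{260} + 318 \left(6 - \frac{270}{11}\right)\right) = -2169496 + \left(\frac{519}{260} - - \frac{64872}{11}\right) = -2169496 + \left(\frac{519}{260} + \frac{64872}{11}\right) = -2169496 + \frac{16872429}{2860} = - \frac{6187886131}{2860}$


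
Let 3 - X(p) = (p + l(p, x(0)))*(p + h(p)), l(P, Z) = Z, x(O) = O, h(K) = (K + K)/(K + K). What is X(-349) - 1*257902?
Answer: -379351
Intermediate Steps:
h(K) = 1 (h(K) = (2*K)/((2*K)) = (2*K)*(1/(2*K)) = 1)
X(p) = 3 - p*(1 + p) (X(p) = 3 - (p + 0)*(p + 1) = 3 - p*(1 + p))
X(-349) - 1*257902 = (3 - 1*(-349) - 1*(-349)**2) - 1*257902 = (3 + 349 - 1*121801) - 257902 = (3 + 349 - 121801) - 257902 = -121449 - 257902 = -379351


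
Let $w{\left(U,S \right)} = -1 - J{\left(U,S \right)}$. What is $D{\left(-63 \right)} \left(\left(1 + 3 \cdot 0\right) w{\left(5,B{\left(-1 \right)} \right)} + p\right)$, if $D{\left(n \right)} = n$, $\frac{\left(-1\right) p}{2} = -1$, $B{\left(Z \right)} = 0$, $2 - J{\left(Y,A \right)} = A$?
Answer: $63$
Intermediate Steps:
$J{\left(Y,A \right)} = 2 - A$
$p = 2$ ($p = \left(-2\right) \left(-1\right) = 2$)
$w{\left(U,S \right)} = -3 + S$ ($w{\left(U,S \right)} = -1 - \left(2 - S\right) = -1 + \left(-2 + S\right) = -3 + S$)
$D{\left(-63 \right)} \left(\left(1 + 3 \cdot 0\right) w{\left(5,B{\left(-1 \right)} \right)} + p\right) = - 63 \left(\left(1 + 3 \cdot 0\right) \left(-3 + 0\right) + 2\right) = - 63 \left(\left(1 + 0\right) \left(-3\right) + 2\right) = - 63 \left(1 \left(-3\right) + 2\right) = - 63 \left(-3 + 2\right) = \left(-63\right) \left(-1\right) = 63$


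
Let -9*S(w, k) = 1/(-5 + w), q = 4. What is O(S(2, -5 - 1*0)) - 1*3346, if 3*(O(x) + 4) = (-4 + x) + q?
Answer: -271349/81 ≈ -3350.0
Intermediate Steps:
S(w, k) = -1/(9*(-5 + w))
O(x) = -4 + x/3 (O(x) = -4 + ((-4 + x) + 4)/3 = -4 + x/3)
O(S(2, -5 - 1*0)) - 1*3346 = (-4 + (-1/(-45 + 9*2))/3) - 1*3346 = (-4 + (-1/(-45 + 18))/3) - 3346 = (-4 + (-1/(-27))/3) - 3346 = (-4 + (-1*(-1/27))/3) - 3346 = (-4 + (⅓)*(1/27)) - 3346 = (-4 + 1/81) - 3346 = -323/81 - 3346 = -271349/81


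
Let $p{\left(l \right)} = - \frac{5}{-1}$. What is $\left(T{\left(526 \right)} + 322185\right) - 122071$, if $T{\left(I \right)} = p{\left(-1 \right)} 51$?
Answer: $200369$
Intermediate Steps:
$p{\left(l \right)} = 5$ ($p{\left(l \right)} = \left(-5\right) \left(-1\right) = 5$)
$T{\left(I \right)} = 255$ ($T{\left(I \right)} = 5 \cdot 51 = 255$)
$\left(T{\left(526 \right)} + 322185\right) - 122071 = \left(255 + 322185\right) - 122071 = 322440 - 122071 = 200369$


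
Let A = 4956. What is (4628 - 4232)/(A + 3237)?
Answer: 132/2731 ≈ 0.048334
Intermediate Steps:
(4628 - 4232)/(A + 3237) = (4628 - 4232)/(4956 + 3237) = 396/8193 = 396*(1/8193) = 132/2731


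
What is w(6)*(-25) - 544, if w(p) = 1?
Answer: -569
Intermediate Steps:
w(6)*(-25) - 544 = 1*(-25) - 544 = -25 - 544 = -569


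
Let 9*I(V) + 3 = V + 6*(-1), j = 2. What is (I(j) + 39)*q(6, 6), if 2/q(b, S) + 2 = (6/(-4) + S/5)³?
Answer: -688000/18243 ≈ -37.713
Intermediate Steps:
q(b, S) = 2/(-2 + (-3/2 + S/5)³) (q(b, S) = 2/(-2 + (6/(-4) + S/5)³) = 2/(-2 + (6*(-¼) + S*(⅕))³) = 2/(-2 + (-3/2 + S/5)³))
I(V) = -1 + V/9 (I(V) = -⅓ + (V + 6*(-1))/9 = -⅓ + (V - 6)/9 = -⅓ + (-6 + V)/9 = -⅓ + (-⅔ + V/9) = -1 + V/9)
(I(j) + 39)*q(6, 6) = ((-1 + (⅑)*2) + 39)*(2000/(-2000 + (-15 + 2*6)³)) = ((-1 + 2/9) + 39)*(2000/(-2000 + (-15 + 12)³)) = (-7/9 + 39)*(2000/(-2000 + (-3)³)) = 344*(2000/(-2000 - 27))/9 = 344*(2000/(-2027))/9 = 344*(2000*(-1/2027))/9 = (344/9)*(-2000/2027) = -688000/18243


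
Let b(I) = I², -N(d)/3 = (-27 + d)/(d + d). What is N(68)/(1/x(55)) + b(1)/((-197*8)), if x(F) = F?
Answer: -666361/13396 ≈ -49.743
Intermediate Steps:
N(d) = -3*(-27 + d)/(2*d) (N(d) = -3*(-27 + d)/(d + d) = -3*(-27 + d)/(2*d))
N(68)/(1/x(55)) + b(1)/((-197*8)) = ((3/2)*(27 - 1*68)/68)/(1/55) + 1²/((-197*8)) = ((3/2)*(1/68)*(27 - 68))/(1/55) + 1/(-1576) = ((3/2)*(1/68)*(-41))*55 + 1*(-1/1576) = -123/136*55 - 1/1576 = -6765/136 - 1/1576 = -666361/13396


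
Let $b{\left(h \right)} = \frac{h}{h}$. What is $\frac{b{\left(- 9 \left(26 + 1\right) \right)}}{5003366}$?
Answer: $\frac{1}{5003366} \approx 1.9987 \cdot 10^{-7}$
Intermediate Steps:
$b{\left(h \right)} = 1$
$\frac{b{\left(- 9 \left(26 + 1\right) \right)}}{5003366} = 1 \cdot \frac{1}{5003366} = \frac{1}{5003366}$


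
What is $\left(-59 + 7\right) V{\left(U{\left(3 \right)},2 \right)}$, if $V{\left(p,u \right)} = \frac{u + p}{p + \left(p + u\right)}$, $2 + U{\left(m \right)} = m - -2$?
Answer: $- \frac{65}{2} \approx -32.5$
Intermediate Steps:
$U{\left(m \right)} = m$ ($U{\left(m \right)} = -2 + \left(m - -2\right) = -2 + \left(m + 2\right) = -2 + \left(2 + m\right) = m$)
$V{\left(p,u \right)} = \frac{p + u}{u + 2 p}$
$\left(-59 + 7\right) V{\left(U{\left(3 \right)},2 \right)} = \left(-59 + 7\right) \frac{3 + 2}{2 + 2 \cdot 3} = - 52 \frac{1}{2 + 6} \cdot 5 = - 52 \cdot \frac{1}{8} \cdot 5 = \left(-52\right) \frac{5}{8} = - \frac{65}{2}$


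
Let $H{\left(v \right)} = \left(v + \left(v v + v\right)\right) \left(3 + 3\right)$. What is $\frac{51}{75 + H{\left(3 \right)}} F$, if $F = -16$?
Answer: $- \frac{272}{55} \approx -4.9455$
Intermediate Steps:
$H{\left(v \right)} = 6 v^{2} + 12 v$ ($H{\left(v \right)} = \left(v + \left(v^{2} + v\right)\right) 6 = \left(v + \left(v + v^{2}\right)\right) 6 = \left(v^{2} + 2 v\right) 6 = 6 v^{2} + 12 v$)
$\frac{51}{75 + H{\left(3 \right)}} F = \frac{51}{75 + 6 \cdot 3 \left(2 + 3\right)} \left(-16\right) = \frac{51}{75 + 6 \cdot 3 \cdot 5} \left(-16\right) = \frac{51}{75 + 90} \left(-16\right) = \frac{51}{165} \left(-16\right) = 51 \cdot \frac{1}{165} \left(-16\right) = \frac{17}{55} \left(-16\right) = - \frac{272}{55}$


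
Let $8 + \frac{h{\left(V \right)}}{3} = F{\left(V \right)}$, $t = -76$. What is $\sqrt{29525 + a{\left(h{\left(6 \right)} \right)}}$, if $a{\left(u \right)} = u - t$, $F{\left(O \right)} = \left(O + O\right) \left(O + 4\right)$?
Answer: $\sqrt{29937} \approx 173.02$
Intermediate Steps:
$F{\left(O \right)} = 2 O \left(4 + O\right)$
$h{\left(V \right)} = -24 + 6 V \left(4 + V\right)$ ($h{\left(V \right)} = -24 + 3 \cdot 2 V \left(4 + V\right) = -24 + 6 V \left(4 + V\right)$)
$a{\left(u \right)} = 76 + u$ ($a{\left(u \right)} = u - -76 = u + 76 = 76 + u$)
$\sqrt{29525 + a{\left(h{\left(6 \right)} \right)}} = \sqrt{29525 - \left(-52 - 36 \left(4 + 6\right)\right)} = \sqrt{29525 + \left(76 - \left(24 - 360\right)\right)} = \sqrt{29525 + \left(76 + \left(-24 + 360\right)\right)} = \sqrt{29525 + \left(76 + 336\right)} = \sqrt{29525 + 412} = \sqrt{29937}$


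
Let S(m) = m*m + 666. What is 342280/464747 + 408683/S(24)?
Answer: 190359309961/577215774 ≈ 329.79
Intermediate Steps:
S(m) = 666 + m² (S(m) = m² + 666 = 666 + m²)
342280/464747 + 408683/S(24) = 342280/464747 + 408683/(666 + 24²) = 342280*(1/464747) + 408683/(666 + 576) = 342280/464747 + 408683/1242 = 190359309961/577215774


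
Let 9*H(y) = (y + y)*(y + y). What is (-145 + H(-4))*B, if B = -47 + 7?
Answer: 49640/9 ≈ 5515.6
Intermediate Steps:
B = -40
H(y) = 4*y²/9 (H(y) = ((y + y)*(y + y))/9 = ((2*y)*(2*y))/9 = (4*y²)/9 = 4*y²/9)
(-145 + H(-4))*B = (-145 + (4/9)*(-4)²)*(-40) = (-145 + (4/9)*16)*(-40) = (-145 + 64/9)*(-40) = -1241/9*(-40) = 49640/9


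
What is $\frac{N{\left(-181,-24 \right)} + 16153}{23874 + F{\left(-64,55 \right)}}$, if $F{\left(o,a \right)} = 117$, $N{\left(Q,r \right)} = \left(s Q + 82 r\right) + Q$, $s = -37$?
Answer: $\frac{20701}{23991} \approx 0.86287$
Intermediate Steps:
$N{\left(Q,r \right)} = - 36 Q + 82 r$ ($N{\left(Q,r \right)} = \left(- 37 Q + 82 r\right) + Q = - 36 Q + 82 r$)
$\frac{N{\left(-181,-24 \right)} + 16153}{23874 + F{\left(-64,55 \right)}} = \frac{\left(\left(-36\right) \left(-181\right) + 82 \left(-24\right)\right) + 16153}{23874 + 117} = \frac{\left(6516 - 1968\right) + 16153}{23991} = \left(4548 + 16153\right) \frac{1}{23991} = 20701 \cdot \frac{1}{23991} = \frac{20701}{23991}$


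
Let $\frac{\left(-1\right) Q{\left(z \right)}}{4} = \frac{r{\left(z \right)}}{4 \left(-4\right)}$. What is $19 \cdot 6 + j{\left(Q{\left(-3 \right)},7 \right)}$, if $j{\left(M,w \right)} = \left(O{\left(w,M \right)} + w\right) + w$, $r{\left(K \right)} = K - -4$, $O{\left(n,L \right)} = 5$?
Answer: $133$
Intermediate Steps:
$r{\left(K \right)} = 4 + K$ ($r{\left(K \right)} = K + 4 = 4 + K$)
$Q{\left(z \right)} = 1 + \frac{z}{4}$ ($Q{\left(z \right)} = - 4 \frac{4 + z}{4 \left(-4\right)} = - 4 \frac{4 + z}{-16} = - 4 \left(4 + z\right) \left(- \frac{1}{16}\right) = - 4 \left(- \frac{1}{4} - \frac{z}{16}\right) = 1 + \frac{z}{4}$)
$j{\left(M,w \right)} = 5 + 2 w$ ($j{\left(M,w \right)} = \left(5 + w\right) + w = 5 + 2 w$)
$19 \cdot 6 + j{\left(Q{\left(-3 \right)},7 \right)} = 19 \cdot 6 + \left(5 + 2 \cdot 7\right) = 114 + \left(5 + 14\right) = 114 + 19 = 133$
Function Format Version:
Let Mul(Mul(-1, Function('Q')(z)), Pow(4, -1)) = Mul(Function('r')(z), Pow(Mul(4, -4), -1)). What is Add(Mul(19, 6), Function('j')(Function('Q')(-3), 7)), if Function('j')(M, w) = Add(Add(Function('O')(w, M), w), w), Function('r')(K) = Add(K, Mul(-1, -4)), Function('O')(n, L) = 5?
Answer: 133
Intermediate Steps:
Function('r')(K) = Add(4, K) (Function('r')(K) = Add(K, 4) = Add(4, K))
Function('Q')(z) = Add(1, Mul(Rational(1, 4), z)) (Function('Q')(z) = Mul(-4, Mul(Add(4, z), Pow(Mul(4, -4), -1))) = Mul(-4, Mul(Add(4, z), Pow(-16, -1))) = Mul(-4, Mul(Add(4, z), Rational(-1, 16))) = Mul(-4, Add(Rational(-1, 4), Mul(Rational(-1, 16), z))) = Add(1, Mul(Rational(1, 4), z)))
Function('j')(M, w) = Add(5, Mul(2, w)) (Function('j')(M, w) = Add(Add(5, w), w) = Add(5, Mul(2, w)))
Add(Mul(19, 6), Function('j')(Function('Q')(-3), 7)) = Add(Mul(19, 6), Add(5, Mul(2, 7))) = Add(114, Add(5, 14)) = Add(114, 19) = 133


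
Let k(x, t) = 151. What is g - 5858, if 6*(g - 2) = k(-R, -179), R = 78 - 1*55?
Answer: -34985/6 ≈ -5830.8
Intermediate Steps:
R = 23 (R = 78 - 55 = 23)
g = 163/6 (g = 2 + (1/6)*151 = 2 + 151/6 = 163/6 ≈ 27.167)
g - 5858 = 163/6 - 5858 = -34985/6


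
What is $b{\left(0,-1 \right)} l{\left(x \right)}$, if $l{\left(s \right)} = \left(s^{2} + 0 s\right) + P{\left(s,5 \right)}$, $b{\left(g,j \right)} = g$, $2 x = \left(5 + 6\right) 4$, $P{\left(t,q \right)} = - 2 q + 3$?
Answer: $0$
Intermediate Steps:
$P{\left(t,q \right)} = 3 - 2 q$
$x = 22$ ($x = \frac{\left(5 + 6\right) 4}{2} = \frac{11 \cdot 4}{2} = \frac{1}{2} \cdot 44 = 22$)
$l{\left(s \right)} = -7 + s^{2}$ ($l{\left(s \right)} = \left(s^{2} + 0 s\right) + \left(3 - 10\right) = \left(s^{2} + 0\right) + \left(3 - 10\right) = s^{2} - 7 = -7 + s^{2}$)
$b{\left(0,-1 \right)} l{\left(x \right)} = 0 \left(-7 + 22^{2}\right) = 0 \left(-7 + 484\right) = 0 \cdot 477 = 0$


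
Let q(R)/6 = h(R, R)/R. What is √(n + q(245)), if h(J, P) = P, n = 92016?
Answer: 7*√1878 ≈ 303.35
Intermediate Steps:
q(R) = 6 (q(R) = 6*(R/R) = 6*1 = 6)
√(n + q(245)) = √(92016 + 6) = √92022 = 7*√1878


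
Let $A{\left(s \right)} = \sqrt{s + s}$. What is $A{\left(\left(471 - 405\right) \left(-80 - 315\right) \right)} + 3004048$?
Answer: $3004048 + 2 i \sqrt{13035} \approx 3.004 \cdot 10^{6} + 228.34 i$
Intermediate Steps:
$A{\left(s \right)} = \sqrt{2} \sqrt{s}$ ($A{\left(s \right)} = \sqrt{2 s} = \sqrt{2} \sqrt{s}$)
$A{\left(\left(471 - 405\right) \left(-80 - 315\right) \right)} + 3004048 = \sqrt{2} \sqrt{\left(471 - 405\right) \left(-80 - 315\right)} + 3004048 = \sqrt{2} \sqrt{66 \left(-395\right)} + 3004048 = \sqrt{2} \sqrt{-26070} + 3004048 = \sqrt{2} i \sqrt{26070} + 3004048 = 2 i \sqrt{13035} + 3004048 = 3004048 + 2 i \sqrt{13035}$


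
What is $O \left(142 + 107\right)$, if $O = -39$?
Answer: $-9711$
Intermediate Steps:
$O \left(142 + 107\right) = - 39 \left(142 + 107\right) = \left(-39\right) 249 = -9711$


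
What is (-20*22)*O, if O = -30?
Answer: 13200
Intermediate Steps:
(-20*22)*O = -20*22*(-30) = -440*(-30) = 13200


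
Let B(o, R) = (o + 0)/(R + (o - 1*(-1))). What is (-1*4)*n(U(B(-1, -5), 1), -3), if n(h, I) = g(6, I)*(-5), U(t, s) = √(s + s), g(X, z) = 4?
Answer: 80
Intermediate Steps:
B(o, R) = o/(1 + R + o) (B(o, R) = o/(R + (o + 1)) = o/(R + (1 + o)) = o/(1 + R + o))
U(t, s) = √2*√s (U(t, s) = √(2*s) = √2*√s)
n(h, I) = -20 (n(h, I) = 4*(-5) = -20)
(-1*4)*n(U(B(-1, -5), 1), -3) = -1*4*(-20) = -4*(-20) = 80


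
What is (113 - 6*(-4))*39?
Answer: 5343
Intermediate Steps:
(113 - 6*(-4))*39 = (113 + 24)*39 = 137*39 = 5343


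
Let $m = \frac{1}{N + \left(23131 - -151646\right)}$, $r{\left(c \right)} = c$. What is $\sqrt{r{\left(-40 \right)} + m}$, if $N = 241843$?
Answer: $\frac{i \sqrt{1735722139845}}{208310} \approx 6.3246 i$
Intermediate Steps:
$m = \frac{1}{416620}$ ($m = \frac{1}{241843 + \left(23131 - -151646\right)} = \frac{1}{241843 + \left(23131 + 151646\right)} = \frac{1}{241843 + 174777} = \frac{1}{416620} \approx 2.4003 \cdot 10^{-6}$)
$\sqrt{r{\left(-40 \right)} + m} = \sqrt{-40 + \frac{1}{416620}} = \sqrt{- \frac{16664799}{416620}} = \frac{i \sqrt{1735722139845}}{208310}$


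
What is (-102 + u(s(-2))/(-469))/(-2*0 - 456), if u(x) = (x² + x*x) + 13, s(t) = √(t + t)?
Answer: 47843/213864 ≈ 0.22371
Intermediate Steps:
s(t) = √2*√t (s(t) = √(2*t) = √2*√t)
u(x) = 13 + 2*x² (u(x) = (x² + x²) + 13 = 2*x² + 13 = 13 + 2*x²)
(-102 + u(s(-2))/(-469))/(-2*0 - 456) = (-102 + (13 + 2*(√2*√(-2))²)/(-469))/(-2*0 - 456) = (-102 + (13 + 2*(√2*(I*√2))²)*(-1/469))/(0 - 456) = (-102 + (13 + 2*(2*I)²)*(-1/469))/(-456) = (-102 + (13 + 2*(-4))*(-1/469))*(-1/456) = (-102 + (13 - 8)*(-1/469))*(-1/456) = (-102 + 5*(-1/469))*(-1/456) = (-102 - 5/469)*(-1/456) = -47843/469*(-1/456) = 47843/213864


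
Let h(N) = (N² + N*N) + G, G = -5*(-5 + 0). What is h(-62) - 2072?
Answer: 5641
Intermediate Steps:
G = 25 (G = -5*(-5) = 25)
h(N) = 25 + 2*N² (h(N) = (N² + N*N) + 25 = (N² + N²) + 25 = 2*N² + 25 = 25 + 2*N²)
h(-62) - 2072 = (25 + 2*(-62)²) - 2072 = (25 + 2*3844) - 2072 = (25 + 7688) - 2072 = 7713 - 2072 = 5641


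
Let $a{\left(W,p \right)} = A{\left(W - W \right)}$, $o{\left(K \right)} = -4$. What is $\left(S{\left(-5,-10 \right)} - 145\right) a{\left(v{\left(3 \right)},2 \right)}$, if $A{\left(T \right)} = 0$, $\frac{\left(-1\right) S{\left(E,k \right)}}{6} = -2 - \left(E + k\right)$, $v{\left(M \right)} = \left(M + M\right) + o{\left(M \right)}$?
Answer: $0$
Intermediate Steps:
$v{\left(M \right)} = -4 + 2 M$ ($v{\left(M \right)} = \left(M + M\right) - 4 = 2 M - 4 = -4 + 2 M$)
$S{\left(E,k \right)} = 12 + 6 E + 6 k$ ($S{\left(E,k \right)} = - 6 \left(-2 - \left(E + k\right)\right) = - 6 \left(-2 - E - k\right) = 12 + 6 E + 6 k$)
$a{\left(W,p \right)} = 0$
$\left(S{\left(-5,-10 \right)} - 145\right) a{\left(v{\left(3 \right)},2 \right)} = \left(\left(12 + 6 \left(-5\right) + 6 \left(-10\right)\right) - 145\right) 0 = \left(\left(12 - 30 - 60\right) - 145\right) 0 = \left(-78 - 145\right) 0 = \left(-223\right) 0 = 0$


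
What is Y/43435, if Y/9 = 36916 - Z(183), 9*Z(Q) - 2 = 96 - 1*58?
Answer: 332204/43435 ≈ 7.6483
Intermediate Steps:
Z(Q) = 40/9 (Z(Q) = 2/9 + (96 - 1*58)/9 = 2/9 + (96 - 58)/9 = 2/9 + (1/9)*38 = 2/9 + 38/9 = 40/9)
Y = 332204 (Y = 9*(36916 - 1*40/9) = 9*(36916 - 40/9) = 9*(332204/9) = 332204)
Y/43435 = 332204/43435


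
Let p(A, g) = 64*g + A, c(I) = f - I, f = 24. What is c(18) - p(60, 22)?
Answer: -1462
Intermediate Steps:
c(I) = 24 - I
p(A, g) = A + 64*g
c(18) - p(60, 22) = (24 - 1*18) - (60 + 64*22) = (24 - 18) - (60 + 1408) = 6 - 1*1468 = 6 - 1468 = -1462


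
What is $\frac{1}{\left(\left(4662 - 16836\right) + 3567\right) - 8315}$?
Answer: $- \frac{1}{16922} \approx -5.9095 \cdot 10^{-5}$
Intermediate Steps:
$\frac{1}{\left(\left(4662 - 16836\right) + 3567\right) - 8315} = \frac{1}{\left(-12174 + 3567\right) - 8315} = \frac{1}{-8607 - 8315} = \frac{1}{-16922} = - \frac{1}{16922}$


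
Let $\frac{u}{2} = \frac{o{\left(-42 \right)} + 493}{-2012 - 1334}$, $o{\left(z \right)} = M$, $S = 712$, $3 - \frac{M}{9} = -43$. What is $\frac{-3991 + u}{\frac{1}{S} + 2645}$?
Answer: $- \frac{1584876400}{1050220731} \approx -1.5091$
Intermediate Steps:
$M = 414$ ($M = 27 - -387 = 27 + 387 = 414$)
$o{\left(z \right)} = 414$
$u = - \frac{907}{1673}$ ($u = 2 \frac{414 + 493}{-2012 - 1334} = 2 \frac{907}{-3346} = 2 \cdot 907 \left(- \frac{1}{3346}\right) = 2 \left(- \frac{907}{3346}\right) = - \frac{907}{1673} \approx -0.54214$)
$\frac{-3991 + u}{\frac{1}{S} + 2645} = \frac{-3991 - \frac{907}{1673}}{\frac{1}{712} + 2645} = - \frac{6677850}{1673 \left(\frac{1}{712} + 2645\right)} = - \frac{6677850}{1673 \cdot \frac{1883241}{712}} = \left(- \frac{6677850}{1673}\right) \frac{712}{1883241} = - \frac{1584876400}{1050220731}$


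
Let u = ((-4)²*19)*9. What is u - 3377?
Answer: -641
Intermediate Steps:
u = 2736 (u = (16*19)*9 = 304*9 = 2736)
u - 3377 = 2736 - 3377 = -641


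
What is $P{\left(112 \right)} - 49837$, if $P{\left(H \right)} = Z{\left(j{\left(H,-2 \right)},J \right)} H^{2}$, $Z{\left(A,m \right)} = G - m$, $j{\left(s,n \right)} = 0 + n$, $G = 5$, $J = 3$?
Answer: $-24749$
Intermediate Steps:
$j{\left(s,n \right)} = n$
$Z{\left(A,m \right)} = 5 - m$
$P{\left(H \right)} = 2 H^{2}$ ($P{\left(H \right)} = \left(5 - 3\right) H^{2} = 2 H^{2}$)
$P{\left(112 \right)} - 49837 = 2 \cdot 112^{2} - 49837 = 2 \cdot 12544 - 49837 = 25088 - 49837 = -24749$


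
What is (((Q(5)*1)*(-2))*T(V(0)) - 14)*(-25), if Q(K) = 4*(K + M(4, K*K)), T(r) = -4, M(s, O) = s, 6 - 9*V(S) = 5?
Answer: -6850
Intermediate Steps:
V(S) = ⅑ (V(S) = ⅔ - ⅑*5 = ⅔ - 5/9 = ⅑)
Q(K) = 16 + 4*K (Q(K) = 4*(K + 4) = 4*(4 + K) = 16 + 4*K)
(((Q(5)*1)*(-2))*T(V(0)) - 14)*(-25) = ((((16 + 4*5)*1)*(-2))*(-4) - 14)*(-25) = ((((16 + 20)*1)*(-2))*(-4) - 14)*(-25) = (((36*1)*(-2))*(-4) - 14)*(-25) = ((36*(-2))*(-4) - 14)*(-25) = (-72*(-4) - 14)*(-25) = (288 - 14)*(-25) = 274*(-25) = -6850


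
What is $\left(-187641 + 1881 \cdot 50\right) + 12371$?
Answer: $-81220$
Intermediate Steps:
$\left(-187641 + 1881 \cdot 50\right) + 12371 = \left(-187641 + 94050\right) + 12371 = -93591 + 12371 = -81220$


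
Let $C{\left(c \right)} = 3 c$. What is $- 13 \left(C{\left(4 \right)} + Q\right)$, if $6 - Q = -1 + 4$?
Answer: $-195$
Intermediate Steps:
$Q = 3$ ($Q = 6 - \left(-1 + 4\right) = 6 - 3 = 3$)
$- 13 \left(C{\left(4 \right)} + Q\right) = - 13 \left(3 \cdot 4 + 3\right) = - 13 \left(12 + 3\right) = \left(-13\right) 15 = -195$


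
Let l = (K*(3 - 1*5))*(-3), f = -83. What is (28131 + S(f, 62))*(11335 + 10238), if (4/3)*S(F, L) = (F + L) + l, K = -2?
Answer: 2425344525/4 ≈ 6.0634e+8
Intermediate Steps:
l = -12 (l = -2*(3 - 1*5)*(-3) = -2*(3 - 5)*(-3) = -2*(-2)*(-3) = 4*(-3) = -12)
S(F, L) = -9 + 3*F/4 + 3*L/4 (S(F, L) = 3*((F + L) - 12)/4 = 3*(-12 + F + L)/4 = -9 + 3*F/4 + 3*L/4)
(28131 + S(f, 62))*(11335 + 10238) = (28131 + (-9 + (¾)*(-83) + (¾)*62))*(11335 + 10238) = (28131 + (-9 - 249/4 + 93/2))*21573 = (28131 - 99/4)*21573 = (112425/4)*21573 = 2425344525/4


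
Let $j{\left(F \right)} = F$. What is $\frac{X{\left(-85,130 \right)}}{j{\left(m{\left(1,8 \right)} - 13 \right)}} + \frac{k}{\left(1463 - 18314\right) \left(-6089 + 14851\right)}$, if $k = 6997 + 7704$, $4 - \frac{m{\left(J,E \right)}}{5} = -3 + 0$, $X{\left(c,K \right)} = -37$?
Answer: $- \frac{1365829129}{812066541} \approx -1.6819$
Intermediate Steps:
$m{\left(J,E \right)} = 35$ ($m{\left(J,E \right)} = 20 - 5 \left(-3 + 0\right) = 20 - -15 = 20 + 15 = 35$)
$k = 14701$
$\frac{X{\left(-85,130 \right)}}{j{\left(m{\left(1,8 \right)} - 13 \right)}} + \frac{k}{\left(1463 - 18314\right) \left(-6089 + 14851\right)} = - \frac{37}{35 - 13} + \frac{14701}{\left(1463 - 18314\right) \left(-6089 + 14851\right)} = - \frac{37}{35 + \left(-26 + 13\right)} + \frac{14701}{\left(-16851\right) 8762} = - \frac{37}{35 - 13} + \frac{14701}{-147648462} = - \frac{37}{22} + 14701 \left(- \frac{1}{147648462}\right) = \left(-37\right) \frac{1}{22} - \frac{14701}{147648462} = - \frac{37}{22} - \frac{14701}{147648462} = - \frac{1365829129}{812066541}$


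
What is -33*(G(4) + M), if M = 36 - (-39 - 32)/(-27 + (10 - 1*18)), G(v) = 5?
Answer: -45012/35 ≈ -1286.1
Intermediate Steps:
M = 1189/35 (M = 36 - (-71)/(-27 + (10 - 18)) = 36 - (-71)/(-27 - 8) = 36 - (-71)/(-35) = 36 - (-71)*(-1)/35 = 36 - 1*71/35 = 36 - 71/35 = 1189/35 ≈ 33.971)
-33*(G(4) + M) = -33*(5 + 1189/35) = -33*1364/35 = -45012/35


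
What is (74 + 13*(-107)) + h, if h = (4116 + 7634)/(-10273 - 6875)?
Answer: -11297833/8574 ≈ -1317.7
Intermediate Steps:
h = -5875/8574 (h = 11750/(-17148) = 11750*(-1/17148) = -5875/8574 ≈ -0.68521)
(74 + 13*(-107)) + h = (74 + 13*(-107)) - 5875/8574 = (74 - 1391) - 5875/8574 = -1317 - 5875/8574 = -11297833/8574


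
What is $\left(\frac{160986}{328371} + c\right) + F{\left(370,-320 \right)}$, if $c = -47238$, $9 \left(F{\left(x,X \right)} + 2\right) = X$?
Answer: $- \frac{46571281402}{985113} \approx -47275.0$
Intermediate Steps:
$F{\left(x,X \right)} = -2 + \frac{X}{9}$
$\left(\frac{160986}{328371} + c\right) + F{\left(370,-320 \right)} = \left(\frac{160986}{328371} - 47238\right) + \left(-2 + \frac{1}{9} \left(-320\right)\right) = \left(160986 \cdot \frac{1}{328371} - 47238\right) - \frac{338}{9} = \left(\frac{53662}{109457} - 47238\right) - \frac{338}{9} = - \frac{5170476104}{109457} - \frac{338}{9} = - \frac{46571281402}{985113}$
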